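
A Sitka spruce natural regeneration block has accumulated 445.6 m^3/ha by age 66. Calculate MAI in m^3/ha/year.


Formula: MAI = Total Volume / Stand Age
MAI = 445.6 m^3/ha / 66 years
MAI = 6.75 m^3/ha/year

6.75


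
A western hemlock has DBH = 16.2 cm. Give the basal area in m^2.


Formula: BA = pi * (DBH/2)^2 / 10000  (cm^2 to m^2)
Radius = DBH/2 = 16.2/2 = 8.1 cm
BA = pi * 8.1^2 / 10000
   = 206.1199 cm^2 / 10000
   = 0.0206 m^2

0.0206


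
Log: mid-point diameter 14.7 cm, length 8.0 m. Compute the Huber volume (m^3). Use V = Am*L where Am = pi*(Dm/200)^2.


Huber: V = Am * L,  Am = pi*(Dm/200)^2
Am = pi*(14.7/200)^2 = 0.016972 m^2
V = 0.016972*8.0 = 0.1358 m^3

0.1358


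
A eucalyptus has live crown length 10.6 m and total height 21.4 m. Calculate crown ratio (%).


Formula: Crown Ratio = (Crown Length / Total Height) * 100
CR = (10.6 m / 21.4 m) * 100
CR = 0.4953 * 100 = 49.5%

49.5


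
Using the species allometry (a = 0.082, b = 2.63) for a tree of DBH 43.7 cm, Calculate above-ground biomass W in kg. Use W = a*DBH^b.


Formula: W = a * DBH^b  (allometric power law)
DBH^b = 43.7^2.63 = 20628.4302
W = 0.082 * 20628.4302 = 1691.5 kg

1691.5


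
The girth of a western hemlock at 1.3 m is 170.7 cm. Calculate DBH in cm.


Formula: DBH = C / pi
DBH = 170.7 / pi
pi = 3.14159...
DBH = 54.3 cm

54.3


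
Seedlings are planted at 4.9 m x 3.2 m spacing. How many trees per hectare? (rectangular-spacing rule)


Formula: TPH = 10000 m^2/ha / (spacing_x * spacing_y)
Area per tree = 4.9 m * 3.2 m = 15.68 m^2
TPH = 10000 / 15.68 = 638 trees/ha

638


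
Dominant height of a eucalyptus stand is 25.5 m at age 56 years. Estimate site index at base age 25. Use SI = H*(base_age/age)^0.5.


Formula: SI = H_dom * (base_age / age)^0.5
Age ratio = 25 / 56 = 0.44643
sqrt(age_ratio) = 0.66815
SI = 25.5 * 0.66815 = 17.0 m

17.0


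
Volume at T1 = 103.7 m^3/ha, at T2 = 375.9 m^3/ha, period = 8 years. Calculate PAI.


Formula: PAI = (V_T2 - V_T1) / (T2 - T1)
Volume increment = 375.9 - 103.7 = 272.2 m^3/ha
PAI = 272.2 / 8 = 34.03 m^3/ha/year

34.03


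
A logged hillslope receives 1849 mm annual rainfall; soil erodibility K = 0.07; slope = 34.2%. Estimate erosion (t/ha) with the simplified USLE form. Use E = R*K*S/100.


Formula: E = R * K * S / 100  (simplified USLE)
R * K = 1849 * 0.07 = 129.43
E = 129.43 * 34.2 / 100 = 44.27 t/ha

44.27


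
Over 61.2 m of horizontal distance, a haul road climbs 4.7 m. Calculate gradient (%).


Formula: Gradient = rise / run * 100
Gradient = 4.7 / 61.2 * 100 = 7.7%

7.7


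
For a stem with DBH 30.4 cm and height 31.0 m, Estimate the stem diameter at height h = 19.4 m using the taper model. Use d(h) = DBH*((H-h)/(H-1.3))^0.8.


Taper: d(h) = DBH * ((H - h) / (H - 1.3))^0.8
Numerator = H - h = 31.0 - 19.4 = 11.6 m
Denominator = H - 1.3 = 31.0 - 1.3 = 29.7 m
Ratio = 11.6 / 29.7 = 0.39057
d = 30.4 * 0.39057^0.8 = 14.3 cm

14.3


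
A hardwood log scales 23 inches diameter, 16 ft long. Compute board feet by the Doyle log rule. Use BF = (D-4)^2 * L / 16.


Doyle: BF = (D - 4)^2 * L / 16
Adjusted diameter = 23 - 4 = 19 in
(D-4)^2 = 19^2 = 361
BF = 361 * 16 / 16 = 361 BF

361


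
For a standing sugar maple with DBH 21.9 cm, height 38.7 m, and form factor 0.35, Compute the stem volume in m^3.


Formula: V = pi * (DBH/200)^2 * H * ff
Radius = DBH/200 = 21.9/200 = 0.1095 m
Radius^2 = 0.1095^2 = 0.01199025 m^2
V = pi * 0.01199025 * 38.7 * 0.35
V = 0.51 m^3

0.51


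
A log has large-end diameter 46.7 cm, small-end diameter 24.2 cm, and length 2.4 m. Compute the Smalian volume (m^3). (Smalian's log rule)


Smalian: V = (A1 + A2)/2 * L,  A = pi*(D/200)^2
A1 = pi*(46.7/200)^2 = 0.171287 m^2
A2 = pi*(24.2/200)^2 = 0.045996 m^2
V = (0.171287+0.045996)/2*2.4 = 0.2607 m^3

0.2607


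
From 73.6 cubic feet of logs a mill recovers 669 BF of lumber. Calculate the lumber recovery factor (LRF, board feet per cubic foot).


Formula: LRF = Lumber Output (BF) / Log Input (ft^3)
LRF = 669 BF / 73.6 ft^3
LRF = 9.09 BF/ft^3

9.09


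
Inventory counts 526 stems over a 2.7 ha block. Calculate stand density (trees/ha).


Formula: Stand Density = N_trees / Area_ha
Density = 526 trees / 2.7 ha
Density = 195 trees/ha

195


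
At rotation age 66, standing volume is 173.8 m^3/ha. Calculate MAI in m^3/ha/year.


Formula: MAI = Total Volume / Stand Age
MAI = 173.8 m^3/ha / 66 years
MAI = 2.63 m^3/ha/year

2.63


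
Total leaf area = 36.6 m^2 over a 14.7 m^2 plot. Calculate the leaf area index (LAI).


Formula: LAI = total leaf area / ground area  (dimensionless)
LAI = 36.6 m^2 / 14.7 m^2
LAI = 2.49

2.49


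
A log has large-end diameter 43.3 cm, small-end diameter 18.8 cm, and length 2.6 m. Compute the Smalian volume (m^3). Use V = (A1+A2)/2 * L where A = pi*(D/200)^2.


Smalian: V = (A1 + A2)/2 * L,  A = pi*(D/200)^2
A1 = pi*(43.3/200)^2 = 0.147254 m^2
A2 = pi*(18.8/200)^2 = 0.027759 m^2
V = (0.147254+0.027759)/2*2.6 = 0.2275 m^3

0.2275


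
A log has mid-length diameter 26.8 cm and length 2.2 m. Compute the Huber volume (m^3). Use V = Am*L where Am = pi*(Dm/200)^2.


Huber: V = Am * L,  Am = pi*(Dm/200)^2
Am = pi*(26.8/200)^2 = 0.05641 m^2
V = 0.05641*2.2 = 0.1241 m^3

0.1241


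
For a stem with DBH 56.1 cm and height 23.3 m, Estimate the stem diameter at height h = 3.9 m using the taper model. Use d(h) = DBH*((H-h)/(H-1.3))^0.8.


Taper: d(h) = DBH * ((H - h) / (H - 1.3))^0.8
Numerator = H - h = 23.3 - 3.9 = 19.4 m
Denominator = H - 1.3 = 23.3 - 1.3 = 22.0 m
Ratio = 19.4 / 22.0 = 0.88182
d = 56.1 * 0.88182^0.8 = 50.7 cm

50.7


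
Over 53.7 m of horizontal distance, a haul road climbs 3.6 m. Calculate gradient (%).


Formula: Gradient = rise / run * 100
Gradient = 3.6 / 53.7 * 100 = 6.7%

6.7


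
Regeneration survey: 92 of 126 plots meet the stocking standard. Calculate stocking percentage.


Formula: Stocking % = stocked plots / total plots * 100
Stocking = 92 / 126 * 100
Stocking = 0.7302 * 100 = 73.0%

73.0


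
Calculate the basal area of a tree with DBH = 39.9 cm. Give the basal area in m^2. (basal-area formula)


Formula: BA = pi * (DBH/2)^2 / 10000  (cm^2 to m^2)
Radius = DBH/2 = 39.9/2 = 19.95 cm
BA = pi * 19.95^2 / 10000
   = 1250.3617 cm^2 / 10000
   = 0.125 m^2

0.125


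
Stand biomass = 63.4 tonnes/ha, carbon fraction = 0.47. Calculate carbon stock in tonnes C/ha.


Formula: Carbon Stock = Biomass * Carbon Fraction
C = 63.4 t/ha * 0.47
C = 29.8 t C/ha

29.8


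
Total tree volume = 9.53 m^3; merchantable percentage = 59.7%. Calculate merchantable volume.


Formula: MV = V_total * (merchantable_pct / 100)
Merchantable fraction = 59.7% / 100 = 0.597
MV = 9.53 m^3 * 0.597 = 5.689 m^3

5.689


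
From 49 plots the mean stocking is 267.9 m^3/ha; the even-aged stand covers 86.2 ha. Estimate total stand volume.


Formula: Total Volume = Mean Volume per ha * Total Area
Total Volume = 267.9 m^3/ha * 86.2 ha
Total Volume = 23093 m^3

23093


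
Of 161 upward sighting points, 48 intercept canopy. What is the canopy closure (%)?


Formula: Canopy closure = covered points / total points * 100
Closure = 48 / 161 * 100
Closure = 0.2981 * 100 = 29.8%

29.8


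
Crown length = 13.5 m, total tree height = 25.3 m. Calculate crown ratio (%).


Formula: Crown Ratio = (Crown Length / Total Height) * 100
CR = (13.5 m / 25.3 m) * 100
CR = 0.5336 * 100 = 53.4%

53.4


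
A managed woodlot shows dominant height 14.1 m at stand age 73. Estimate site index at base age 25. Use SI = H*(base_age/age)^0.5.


Formula: SI = H_dom * (base_age / age)^0.5
Age ratio = 25 / 73 = 0.34247
sqrt(age_ratio) = 0.58521
SI = 14.1 * 0.58521 = 8.3 m

8.3


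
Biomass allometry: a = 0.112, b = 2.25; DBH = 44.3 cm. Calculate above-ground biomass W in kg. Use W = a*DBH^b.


Formula: W = a * DBH^b  (allometric power law)
DBH^b = 44.3^2.25 = 5063.0053
W = 0.112 * 5063.0053 = 567.1 kg

567.1


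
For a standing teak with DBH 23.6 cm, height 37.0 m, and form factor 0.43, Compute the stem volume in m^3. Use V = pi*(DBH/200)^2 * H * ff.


Formula: V = pi * (DBH/200)^2 * H * ff
Radius = DBH/200 = 23.6/200 = 0.118 m
Radius^2 = 0.118^2 = 0.013924 m^2
V = pi * 0.013924 * 37.0 * 0.43
V = 0.696 m^3

0.696


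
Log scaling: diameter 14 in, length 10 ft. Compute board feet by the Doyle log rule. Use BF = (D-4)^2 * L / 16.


Doyle: BF = (D - 4)^2 * L / 16
Adjusted diameter = 14 - 4 = 10 in
(D-4)^2 = 10^2 = 100
BF = 100 * 10 / 16 = 63 BF

63


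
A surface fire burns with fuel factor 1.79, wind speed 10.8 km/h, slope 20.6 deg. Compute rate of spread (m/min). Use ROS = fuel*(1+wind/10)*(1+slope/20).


Formula: ROS = fuel * (1 + wind/10) * (1 + slope/20)
Wind factor = 1 + 10.8/10 = 2.08
Slope factor = 1 + 20.6/20 = 2.03
ROS = 1.79 * 2.08 * 2.03 = 7.56 m/min

7.56


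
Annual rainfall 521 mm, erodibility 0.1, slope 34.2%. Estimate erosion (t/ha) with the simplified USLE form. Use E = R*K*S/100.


Formula: E = R * K * S / 100  (simplified USLE)
R * K = 521 * 0.1 = 52.1
E = 52.1 * 34.2 / 100 = 17.82 t/ha

17.82


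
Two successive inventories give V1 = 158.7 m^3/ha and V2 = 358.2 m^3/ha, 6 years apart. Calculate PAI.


Formula: PAI = (V_T2 - V_T1) / (T2 - T1)
Volume increment = 358.2 - 158.7 = 199.5 m^3/ha
PAI = 199.5 / 6 = 33.25 m^3/ha/year

33.25


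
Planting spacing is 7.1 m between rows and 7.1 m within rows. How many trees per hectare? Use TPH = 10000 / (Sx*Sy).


Formula: TPH = 10000 m^2/ha / (spacing_x * spacing_y)
Area per tree = 7.1 m * 7.1 m = 50.41 m^2
TPH = 10000 / 50.41 = 198 trees/ha

198


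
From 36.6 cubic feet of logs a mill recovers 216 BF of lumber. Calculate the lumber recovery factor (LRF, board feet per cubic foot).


Formula: LRF = Lumber Output (BF) / Log Input (ft^3)
LRF = 216 BF / 36.6 ft^3
LRF = 5.9 BF/ft^3

5.9


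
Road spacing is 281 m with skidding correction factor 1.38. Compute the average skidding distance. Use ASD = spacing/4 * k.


Formula: ASD = (spacing / 4) * correction
Uncorrected distance = spacing / 4 = 281 / 4 = 70.25 m
ASD = 70.25 * 1.38 = 97 m

97


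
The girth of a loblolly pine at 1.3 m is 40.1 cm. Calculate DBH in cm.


Formula: DBH = C / pi
DBH = 40.1 / pi
pi = 3.14159...
DBH = 12.8 cm

12.8


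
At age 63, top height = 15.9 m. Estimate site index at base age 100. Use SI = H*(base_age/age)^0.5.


Formula: SI = H_dom * (base_age / age)^0.5
Age ratio = 100 / 63 = 1.5873
sqrt(age_ratio) = 1.25988
SI = 15.9 * 1.25988 = 20.0 m

20.0


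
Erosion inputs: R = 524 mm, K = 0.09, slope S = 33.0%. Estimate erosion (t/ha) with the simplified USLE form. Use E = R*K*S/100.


Formula: E = R * K * S / 100  (simplified USLE)
R * K = 524 * 0.09 = 47.16
E = 47.16 * 33.0 / 100 = 15.56 t/ha

15.56


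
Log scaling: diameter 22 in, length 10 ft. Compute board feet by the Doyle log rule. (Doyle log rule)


Doyle: BF = (D - 4)^2 * L / 16
Adjusted diameter = 22 - 4 = 18 in
(D-4)^2 = 18^2 = 324
BF = 324 * 10 / 16 = 203 BF

203


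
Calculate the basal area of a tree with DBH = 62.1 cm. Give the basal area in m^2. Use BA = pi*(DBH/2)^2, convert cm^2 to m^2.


Formula: BA = pi * (DBH/2)^2 / 10000  (cm^2 to m^2)
Radius = DBH/2 = 62.1/2 = 31.05 cm
BA = pi * 31.05^2 / 10000
   = 3028.8173 cm^2 / 10000
   = 0.3029 m^2

0.3029


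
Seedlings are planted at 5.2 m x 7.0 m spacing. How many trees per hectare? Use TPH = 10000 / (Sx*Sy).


Formula: TPH = 10000 m^2/ha / (spacing_x * spacing_y)
Area per tree = 5.2 m * 7.0 m = 36.4 m^2
TPH = 10000 / 36.4 = 275 trees/ha

275


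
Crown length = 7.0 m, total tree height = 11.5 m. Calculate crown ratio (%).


Formula: Crown Ratio = (Crown Length / Total Height) * 100
CR = (7.0 m / 11.5 m) * 100
CR = 0.6087 * 100 = 60.9%

60.9


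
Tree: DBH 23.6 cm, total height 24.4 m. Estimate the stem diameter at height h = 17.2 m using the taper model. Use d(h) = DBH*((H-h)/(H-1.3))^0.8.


Taper: d(h) = DBH * ((H - h) / (H - 1.3))^0.8
Numerator = H - h = 24.4 - 17.2 = 7.2 m
Denominator = H - 1.3 = 24.4 - 1.3 = 23.1 m
Ratio = 7.2 / 23.1 = 0.31169
d = 23.6 * 0.31169^0.8 = 9.3 cm

9.3


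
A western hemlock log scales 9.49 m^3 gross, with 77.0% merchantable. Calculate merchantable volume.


Formula: MV = V_total * (merchantable_pct / 100)
Merchantable fraction = 77.0% / 100 = 0.77
MV = 9.49 m^3 * 0.77 = 7.307 m^3

7.307


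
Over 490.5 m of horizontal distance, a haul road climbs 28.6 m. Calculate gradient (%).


Formula: Gradient = rise / run * 100
Gradient = 28.6 / 490.5 * 100 = 5.8%

5.8


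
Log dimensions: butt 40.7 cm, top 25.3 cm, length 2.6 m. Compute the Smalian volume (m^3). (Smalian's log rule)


Smalian: V = (A1 + A2)/2 * L,  A = pi*(D/200)^2
A1 = pi*(40.7/200)^2 = 0.1301 m^2
A2 = pi*(25.3/200)^2 = 0.050273 m^2
V = (0.1301+0.050273)/2*2.6 = 0.2345 m^3

0.2345


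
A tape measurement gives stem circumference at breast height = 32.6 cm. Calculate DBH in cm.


Formula: DBH = C / pi
DBH = 32.6 / pi
pi = 3.14159...
DBH = 10.4 cm

10.4


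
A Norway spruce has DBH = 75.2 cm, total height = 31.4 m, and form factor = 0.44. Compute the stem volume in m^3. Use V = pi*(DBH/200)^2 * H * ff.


Formula: V = pi * (DBH/200)^2 * H * ff
Radius = DBH/200 = 75.2/200 = 0.376 m
Radius^2 = 0.376^2 = 0.141376 m^2
V = pi * 0.141376 * 31.4 * 0.44
V = 6.136 m^3

6.136


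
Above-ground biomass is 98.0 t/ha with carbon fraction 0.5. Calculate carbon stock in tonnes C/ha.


Formula: Carbon Stock = Biomass * Carbon Fraction
C = 98.0 t/ha * 0.5
C = 49.0 t C/ha

49.0


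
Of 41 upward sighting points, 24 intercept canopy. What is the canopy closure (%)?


Formula: Canopy closure = covered points / total points * 100
Closure = 24 / 41 * 100
Closure = 0.5854 * 100 = 58.5%

58.5


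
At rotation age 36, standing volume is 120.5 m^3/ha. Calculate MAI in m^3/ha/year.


Formula: MAI = Total Volume / Stand Age
MAI = 120.5 m^3/ha / 36 years
MAI = 3.35 m^3/ha/year

3.35


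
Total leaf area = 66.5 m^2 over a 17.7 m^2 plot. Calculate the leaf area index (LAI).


Formula: LAI = total leaf area / ground area  (dimensionless)
LAI = 66.5 m^2 / 17.7 m^2
LAI = 3.76

3.76


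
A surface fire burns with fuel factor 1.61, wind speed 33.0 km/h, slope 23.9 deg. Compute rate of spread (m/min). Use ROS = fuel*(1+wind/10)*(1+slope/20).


Formula: ROS = fuel * (1 + wind/10) * (1 + slope/20)
Wind factor = 1 + 33.0/10 = 4.3
Slope factor = 1 + 23.9/20 = 2.195
ROS = 1.61 * 4.3 * 2.195 = 15.2 m/min

15.2


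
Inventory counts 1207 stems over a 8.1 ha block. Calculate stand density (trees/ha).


Formula: Stand Density = N_trees / Area_ha
Density = 1207 trees / 8.1 ha
Density = 149 trees/ha

149


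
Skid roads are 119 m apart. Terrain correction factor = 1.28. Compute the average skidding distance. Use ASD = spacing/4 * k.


Formula: ASD = (spacing / 4) * correction
Uncorrected distance = spacing / 4 = 119 / 4 = 29.75 m
ASD = 29.75 * 1.28 = 38 m

38


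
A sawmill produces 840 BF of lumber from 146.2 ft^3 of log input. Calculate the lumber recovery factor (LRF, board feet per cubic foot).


Formula: LRF = Lumber Output (BF) / Log Input (ft^3)
LRF = 840 BF / 146.2 ft^3
LRF = 5.75 BF/ft^3

5.75


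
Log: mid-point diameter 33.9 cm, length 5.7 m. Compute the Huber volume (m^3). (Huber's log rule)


Huber: V = Am * L,  Am = pi*(Dm/200)^2
Am = pi*(33.9/200)^2 = 0.090259 m^2
V = 0.090259*5.7 = 0.5145 m^3

0.5145


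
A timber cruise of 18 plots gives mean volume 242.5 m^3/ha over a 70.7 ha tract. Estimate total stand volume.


Formula: Total Volume = Mean Volume per ha * Total Area
Total Volume = 242.5 m^3/ha * 70.7 ha
Total Volume = 17145 m^3

17145


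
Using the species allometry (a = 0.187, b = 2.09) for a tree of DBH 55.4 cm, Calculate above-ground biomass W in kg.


Formula: W = a * DBH^b  (allometric power law)
DBH^b = 55.4^2.09 = 4404.8935
W = 0.187 * 4404.8935 = 823.7 kg

823.7


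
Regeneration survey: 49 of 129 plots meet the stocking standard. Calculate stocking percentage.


Formula: Stocking % = stocked plots / total plots * 100
Stocking = 49 / 129 * 100
Stocking = 0.3798 * 100 = 38.0%

38.0


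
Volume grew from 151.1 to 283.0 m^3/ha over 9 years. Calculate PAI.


Formula: PAI = (V_T2 - V_T1) / (T2 - T1)
Volume increment = 283.0 - 151.1 = 131.9 m^3/ha
PAI = 131.9 / 9 = 14.66 m^3/ha/year

14.66


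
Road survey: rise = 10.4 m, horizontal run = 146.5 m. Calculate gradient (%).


Formula: Gradient = rise / run * 100
Gradient = 10.4 / 146.5 * 100 = 7.1%

7.1


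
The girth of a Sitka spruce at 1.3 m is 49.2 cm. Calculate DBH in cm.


Formula: DBH = C / pi
DBH = 49.2 / pi
pi = 3.14159...
DBH = 15.7 cm

15.7


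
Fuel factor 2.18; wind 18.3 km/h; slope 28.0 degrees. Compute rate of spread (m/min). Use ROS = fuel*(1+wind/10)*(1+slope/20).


Formula: ROS = fuel * (1 + wind/10) * (1 + slope/20)
Wind factor = 1 + 18.3/10 = 2.83
Slope factor = 1 + 28.0/20 = 2.4
ROS = 2.18 * 2.83 * 2.4 = 14.81 m/min

14.81


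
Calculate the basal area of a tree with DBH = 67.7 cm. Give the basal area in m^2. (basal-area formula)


Formula: BA = pi * (DBH/2)^2 / 10000  (cm^2 to m^2)
Radius = DBH/2 = 67.7/2 = 33.85 cm
BA = pi * 33.85^2 / 10000
   = 3599.7075 cm^2 / 10000
   = 0.36 m^2

0.36


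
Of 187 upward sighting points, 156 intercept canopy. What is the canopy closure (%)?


Formula: Canopy closure = covered points / total points * 100
Closure = 156 / 187 * 100
Closure = 0.8342 * 100 = 83.4%

83.4


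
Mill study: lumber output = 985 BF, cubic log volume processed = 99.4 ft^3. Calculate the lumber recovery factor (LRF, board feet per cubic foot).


Formula: LRF = Lumber Output (BF) / Log Input (ft^3)
LRF = 985 BF / 99.4 ft^3
LRF = 9.91 BF/ft^3

9.91


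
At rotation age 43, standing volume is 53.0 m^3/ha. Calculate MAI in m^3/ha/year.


Formula: MAI = Total Volume / Stand Age
MAI = 53.0 m^3/ha / 43 years
MAI = 1.23 m^3/ha/year

1.23


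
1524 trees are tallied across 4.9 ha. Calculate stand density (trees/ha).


Formula: Stand Density = N_trees / Area_ha
Density = 1524 trees / 4.9 ha
Density = 311 trees/ha

311


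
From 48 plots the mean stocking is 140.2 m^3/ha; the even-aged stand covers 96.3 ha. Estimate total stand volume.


Formula: Total Volume = Mean Volume per ha * Total Area
Total Volume = 140.2 m^3/ha * 96.3 ha
Total Volume = 13501 m^3

13501


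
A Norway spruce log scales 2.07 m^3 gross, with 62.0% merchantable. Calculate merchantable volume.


Formula: MV = V_total * (merchantable_pct / 100)
Merchantable fraction = 62.0% / 100 = 0.62
MV = 2.07 m^3 * 0.62 = 1.283 m^3

1.283


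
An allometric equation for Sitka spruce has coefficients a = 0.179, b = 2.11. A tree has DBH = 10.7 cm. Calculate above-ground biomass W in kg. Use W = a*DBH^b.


Formula: W = a * DBH^b  (allometric power law)
DBH^b = 10.7^2.11 = 148.5935
W = 0.179 * 148.5935 = 26.6 kg

26.6


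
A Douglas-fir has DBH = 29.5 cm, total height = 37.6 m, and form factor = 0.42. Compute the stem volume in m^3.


Formula: V = pi * (DBH/200)^2 * H * ff
Radius = DBH/200 = 29.5/200 = 0.1475 m
Radius^2 = 0.1475^2 = 0.02175625 m^2
V = pi * 0.02175625 * 37.6 * 0.42
V = 1.079 m^3

1.079


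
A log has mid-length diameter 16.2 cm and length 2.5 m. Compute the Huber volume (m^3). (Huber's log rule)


Huber: V = Am * L,  Am = pi*(Dm/200)^2
Am = pi*(16.2/200)^2 = 0.020612 m^2
V = 0.020612*2.5 = 0.0515 m^3

0.0515


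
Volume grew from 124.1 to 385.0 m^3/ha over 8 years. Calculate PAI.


Formula: PAI = (V_T2 - V_T1) / (T2 - T1)
Volume increment = 385.0 - 124.1 = 260.9 m^3/ha
PAI = 260.9 / 8 = 32.61 m^3/ha/year

32.61


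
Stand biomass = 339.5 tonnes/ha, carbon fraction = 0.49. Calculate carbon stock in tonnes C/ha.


Formula: Carbon Stock = Biomass * Carbon Fraction
C = 339.5 t/ha * 0.49
C = 166.4 t C/ha

166.4


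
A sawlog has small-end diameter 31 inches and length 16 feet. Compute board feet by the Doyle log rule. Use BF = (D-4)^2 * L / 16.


Doyle: BF = (D - 4)^2 * L / 16
Adjusted diameter = 31 - 4 = 27 in
(D-4)^2 = 27^2 = 729
BF = 729 * 16 / 16 = 729 BF

729


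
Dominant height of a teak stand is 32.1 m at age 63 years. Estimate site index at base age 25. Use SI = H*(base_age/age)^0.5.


Formula: SI = H_dom * (base_age / age)^0.5
Age ratio = 25 / 63 = 0.39683
sqrt(age_ratio) = 0.62994
SI = 32.1 * 0.62994 = 20.2 m

20.2


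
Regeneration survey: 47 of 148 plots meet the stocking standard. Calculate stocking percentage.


Formula: Stocking % = stocked plots / total plots * 100
Stocking = 47 / 148 * 100
Stocking = 0.3176 * 100 = 31.8%

31.8


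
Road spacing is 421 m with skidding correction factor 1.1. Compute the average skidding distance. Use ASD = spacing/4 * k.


Formula: ASD = (spacing / 4) * correction
Uncorrected distance = spacing / 4 = 421 / 4 = 105.25 m
ASD = 105.25 * 1.1 = 116 m

116


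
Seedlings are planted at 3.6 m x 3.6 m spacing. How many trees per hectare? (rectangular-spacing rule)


Formula: TPH = 10000 m^2/ha / (spacing_x * spacing_y)
Area per tree = 3.6 m * 3.6 m = 12.96 m^2
TPH = 10000 / 12.96 = 772 trees/ha

772


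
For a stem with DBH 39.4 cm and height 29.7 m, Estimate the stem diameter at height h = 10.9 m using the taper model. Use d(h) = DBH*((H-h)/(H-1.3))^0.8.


Taper: d(h) = DBH * ((H - h) / (H - 1.3))^0.8
Numerator = H - h = 29.7 - 10.9 = 18.8 m
Denominator = H - 1.3 = 29.7 - 1.3 = 28.4 m
Ratio = 18.8 / 28.4 = 0.66197
d = 39.4 * 0.66197^0.8 = 28.3 cm

28.3


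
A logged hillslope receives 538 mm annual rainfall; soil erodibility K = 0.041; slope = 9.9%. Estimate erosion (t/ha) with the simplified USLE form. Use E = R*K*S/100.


Formula: E = R * K * S / 100  (simplified USLE)
R * K = 538 * 0.041 = 22.058
E = 22.058 * 9.9 / 100 = 2.18 t/ha

2.18


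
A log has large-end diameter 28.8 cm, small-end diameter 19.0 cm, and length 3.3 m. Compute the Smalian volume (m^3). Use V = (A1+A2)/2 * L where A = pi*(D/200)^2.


Smalian: V = (A1 + A2)/2 * L,  A = pi*(D/200)^2
A1 = pi*(28.8/200)^2 = 0.065144 m^2
A2 = pi*(19.0/200)^2 = 0.028353 m^2
V = (0.065144+0.028353)/2*3.3 = 0.1543 m^3

0.1543


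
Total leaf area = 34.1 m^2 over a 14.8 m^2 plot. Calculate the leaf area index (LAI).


Formula: LAI = total leaf area / ground area  (dimensionless)
LAI = 34.1 m^2 / 14.8 m^2
LAI = 2.3

2.3


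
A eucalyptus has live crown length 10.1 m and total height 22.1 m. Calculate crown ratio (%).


Formula: Crown Ratio = (Crown Length / Total Height) * 100
CR = (10.1 m / 22.1 m) * 100
CR = 0.457 * 100 = 45.7%

45.7


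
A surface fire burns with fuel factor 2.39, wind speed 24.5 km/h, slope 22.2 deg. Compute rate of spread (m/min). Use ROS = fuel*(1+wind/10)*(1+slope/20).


Formula: ROS = fuel * (1 + wind/10) * (1 + slope/20)
Wind factor = 1 + 24.5/10 = 3.45
Slope factor = 1 + 22.2/20 = 2.11
ROS = 2.39 * 3.45 * 2.11 = 17.4 m/min

17.4


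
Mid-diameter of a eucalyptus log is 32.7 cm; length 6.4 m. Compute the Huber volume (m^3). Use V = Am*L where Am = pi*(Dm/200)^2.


Huber: V = Am * L,  Am = pi*(Dm/200)^2
Am = pi*(32.7/200)^2 = 0.083982 m^2
V = 0.083982*6.4 = 0.5375 m^3

0.5375


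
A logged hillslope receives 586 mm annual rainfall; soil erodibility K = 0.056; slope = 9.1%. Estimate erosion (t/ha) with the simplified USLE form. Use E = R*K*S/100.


Formula: E = R * K * S / 100  (simplified USLE)
R * K = 586 * 0.056 = 32.816
E = 32.816 * 9.1 / 100 = 2.99 t/ha

2.99


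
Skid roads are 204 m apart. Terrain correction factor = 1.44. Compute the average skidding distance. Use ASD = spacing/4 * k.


Formula: ASD = (spacing / 4) * correction
Uncorrected distance = spacing / 4 = 204 / 4 = 51 m
ASD = 51 * 1.44 = 73 m

73


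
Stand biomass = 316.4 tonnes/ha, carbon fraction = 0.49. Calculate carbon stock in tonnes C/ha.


Formula: Carbon Stock = Biomass * Carbon Fraction
C = 316.4 t/ha * 0.49
C = 155.0 t C/ha

155.0


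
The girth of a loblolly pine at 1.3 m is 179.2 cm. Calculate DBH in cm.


Formula: DBH = C / pi
DBH = 179.2 / pi
pi = 3.14159...
DBH = 57.0 cm

57.0


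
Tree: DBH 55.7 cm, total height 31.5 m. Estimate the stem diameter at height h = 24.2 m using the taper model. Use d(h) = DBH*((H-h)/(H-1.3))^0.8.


Taper: d(h) = DBH * ((H - h) / (H - 1.3))^0.8
Numerator = H - h = 31.5 - 24.2 = 7.3 m
Denominator = H - 1.3 = 31.5 - 1.3 = 30.2 m
Ratio = 7.3 / 30.2 = 0.24172
d = 55.7 * 0.24172^0.8 = 17.9 cm

17.9


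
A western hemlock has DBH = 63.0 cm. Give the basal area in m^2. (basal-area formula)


Formula: BA = pi * (DBH/2)^2 / 10000  (cm^2 to m^2)
Radius = DBH/2 = 63.0/2 = 31.5 cm
BA = pi * 31.5^2 / 10000
   = 3117.2453 cm^2 / 10000
   = 0.3117 m^2

0.3117


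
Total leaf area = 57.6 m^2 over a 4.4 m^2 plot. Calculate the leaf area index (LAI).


Formula: LAI = total leaf area / ground area  (dimensionless)
LAI = 57.6 m^2 / 4.4 m^2
LAI = 13.09

13.09


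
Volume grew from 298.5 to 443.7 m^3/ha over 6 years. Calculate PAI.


Formula: PAI = (V_T2 - V_T1) / (T2 - T1)
Volume increment = 443.7 - 298.5 = 145.2 m^3/ha
PAI = 145.2 / 6 = 24.2 m^3/ha/year

24.2


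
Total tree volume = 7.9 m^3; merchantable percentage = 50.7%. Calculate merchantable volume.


Formula: MV = V_total * (merchantable_pct / 100)
Merchantable fraction = 50.7% / 100 = 0.507
MV = 7.9 m^3 * 0.507 = 4.005 m^3

4.005


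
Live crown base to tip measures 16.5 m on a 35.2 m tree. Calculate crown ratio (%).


Formula: Crown Ratio = (Crown Length / Total Height) * 100
CR = (16.5 m / 35.2 m) * 100
CR = 0.4687 * 100 = 46.9%

46.9


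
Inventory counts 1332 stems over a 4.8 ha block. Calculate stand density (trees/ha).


Formula: Stand Density = N_trees / Area_ha
Density = 1332 trees / 4.8 ha
Density = 278 trees/ha

278


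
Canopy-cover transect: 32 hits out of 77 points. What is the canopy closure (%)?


Formula: Canopy closure = covered points / total points * 100
Closure = 32 / 77 * 100
Closure = 0.4156 * 100 = 41.6%

41.6


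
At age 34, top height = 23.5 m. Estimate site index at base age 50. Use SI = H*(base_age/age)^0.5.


Formula: SI = H_dom * (base_age / age)^0.5
Age ratio = 50 / 34 = 1.47059
sqrt(age_ratio) = 1.21268
SI = 23.5 * 1.21268 = 28.5 m

28.5


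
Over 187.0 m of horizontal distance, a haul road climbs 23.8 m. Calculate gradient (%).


Formula: Gradient = rise / run * 100
Gradient = 23.8 / 187.0 * 100 = 12.7%

12.7


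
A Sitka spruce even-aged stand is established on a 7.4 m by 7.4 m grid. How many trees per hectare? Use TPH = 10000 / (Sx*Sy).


Formula: TPH = 10000 m^2/ha / (spacing_x * spacing_y)
Area per tree = 7.4 m * 7.4 m = 54.76 m^2
TPH = 10000 / 54.76 = 183 trees/ha

183


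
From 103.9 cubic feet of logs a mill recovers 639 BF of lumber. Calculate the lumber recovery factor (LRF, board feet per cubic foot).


Formula: LRF = Lumber Output (BF) / Log Input (ft^3)
LRF = 639 BF / 103.9 ft^3
LRF = 6.15 BF/ft^3

6.15


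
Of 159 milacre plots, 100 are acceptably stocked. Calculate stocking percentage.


Formula: Stocking % = stocked plots / total plots * 100
Stocking = 100 / 159 * 100
Stocking = 0.6289 * 100 = 62.9%

62.9


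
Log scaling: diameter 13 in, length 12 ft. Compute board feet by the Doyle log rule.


Doyle: BF = (D - 4)^2 * L / 16
Adjusted diameter = 13 - 4 = 9 in
(D-4)^2 = 9^2 = 81
BF = 81 * 12 / 16 = 61 BF

61


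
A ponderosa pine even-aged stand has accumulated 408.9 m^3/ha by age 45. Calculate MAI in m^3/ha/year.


Formula: MAI = Total Volume / Stand Age
MAI = 408.9 m^3/ha / 45 years
MAI = 9.09 m^3/ha/year

9.09


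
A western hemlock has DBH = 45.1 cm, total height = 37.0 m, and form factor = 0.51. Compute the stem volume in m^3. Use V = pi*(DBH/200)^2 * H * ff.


Formula: V = pi * (DBH/200)^2 * H * ff
Radius = DBH/200 = 45.1/200 = 0.2255 m
Radius^2 = 0.2255^2 = 0.05085025 m^2
V = pi * 0.05085025 * 37.0 * 0.51
V = 3.014 m^3

3.014


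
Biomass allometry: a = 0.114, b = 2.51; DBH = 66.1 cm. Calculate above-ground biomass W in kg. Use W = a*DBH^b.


Formula: W = a * DBH^b  (allometric power law)
DBH^b = 66.1^2.51 = 37042.9583
W = 0.114 * 37042.9583 = 4222.9 kg

4222.9


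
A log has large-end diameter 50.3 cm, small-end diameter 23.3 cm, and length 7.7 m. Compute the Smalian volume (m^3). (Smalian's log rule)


Smalian: V = (A1 + A2)/2 * L,  A = pi*(D/200)^2
A1 = pi*(50.3/200)^2 = 0.198713 m^2
A2 = pi*(23.3/200)^2 = 0.042638 m^2
V = (0.198713+0.042638)/2*7.7 = 0.9292 m^3

0.9292


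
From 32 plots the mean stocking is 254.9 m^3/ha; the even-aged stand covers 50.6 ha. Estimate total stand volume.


Formula: Total Volume = Mean Volume per ha * Total Area
Total Volume = 254.9 m^3/ha * 50.6 ha
Total Volume = 12898 m^3

12898


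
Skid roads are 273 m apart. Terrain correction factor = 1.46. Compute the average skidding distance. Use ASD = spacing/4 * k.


Formula: ASD = (spacing / 4) * correction
Uncorrected distance = spacing / 4 = 273 / 4 = 68.25 m
ASD = 68.25 * 1.46 = 100 m

100


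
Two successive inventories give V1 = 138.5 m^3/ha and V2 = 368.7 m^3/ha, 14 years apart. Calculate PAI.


Formula: PAI = (V_T2 - V_T1) / (T2 - T1)
Volume increment = 368.7 - 138.5 = 230.2 m^3/ha
PAI = 230.2 / 14 = 16.44 m^3/ha/year

16.44


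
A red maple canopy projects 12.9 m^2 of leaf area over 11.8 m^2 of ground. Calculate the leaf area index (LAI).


Formula: LAI = total leaf area / ground area  (dimensionless)
LAI = 12.9 m^2 / 11.8 m^2
LAI = 1.09

1.09


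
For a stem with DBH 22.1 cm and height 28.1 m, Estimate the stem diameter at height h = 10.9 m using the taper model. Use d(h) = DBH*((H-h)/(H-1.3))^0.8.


Taper: d(h) = DBH * ((H - h) / (H - 1.3))^0.8
Numerator = H - h = 28.1 - 10.9 = 17.2 m
Denominator = H - 1.3 = 28.1 - 1.3 = 26.8 m
Ratio = 17.2 / 26.8 = 0.64179
d = 22.1 * 0.64179^0.8 = 15.5 cm

15.5


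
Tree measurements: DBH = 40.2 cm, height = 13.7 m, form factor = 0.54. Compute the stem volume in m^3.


Formula: V = pi * (DBH/200)^2 * H * ff
Radius = DBH/200 = 40.2/200 = 0.201 m
Radius^2 = 0.201^2 = 0.040401 m^2
V = pi * 0.040401 * 13.7 * 0.54
V = 0.939 m^3

0.939


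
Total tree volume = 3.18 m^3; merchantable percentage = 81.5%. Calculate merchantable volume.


Formula: MV = V_total * (merchantable_pct / 100)
Merchantable fraction = 81.5% / 100 = 0.815
MV = 3.18 m^3 * 0.815 = 2.592 m^3

2.592


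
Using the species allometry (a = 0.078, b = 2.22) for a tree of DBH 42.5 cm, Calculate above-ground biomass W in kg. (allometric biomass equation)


Formula: W = a * DBH^b  (allometric power law)
DBH^b = 42.5^2.22 = 4121.1975
W = 0.078 * 4121.1975 = 321.5 kg

321.5


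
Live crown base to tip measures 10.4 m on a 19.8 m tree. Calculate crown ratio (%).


Formula: Crown Ratio = (Crown Length / Total Height) * 100
CR = (10.4 m / 19.8 m) * 100
CR = 0.5253 * 100 = 52.5%

52.5


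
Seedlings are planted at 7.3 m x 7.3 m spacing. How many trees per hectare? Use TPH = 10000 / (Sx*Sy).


Formula: TPH = 10000 m^2/ha / (spacing_x * spacing_y)
Area per tree = 7.3 m * 7.3 m = 53.29 m^2
TPH = 10000 / 53.29 = 188 trees/ha

188


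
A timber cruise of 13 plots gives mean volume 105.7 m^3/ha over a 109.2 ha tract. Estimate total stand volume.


Formula: Total Volume = Mean Volume per ha * Total Area
Total Volume = 105.7 m^3/ha * 109.2 ha
Total Volume = 11542 m^3

11542


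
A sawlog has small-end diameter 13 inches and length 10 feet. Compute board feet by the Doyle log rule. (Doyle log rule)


Doyle: BF = (D - 4)^2 * L / 16
Adjusted diameter = 13 - 4 = 9 in
(D-4)^2 = 9^2 = 81
BF = 81 * 10 / 16 = 51 BF

51


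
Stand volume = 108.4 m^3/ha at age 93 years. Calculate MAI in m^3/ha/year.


Formula: MAI = Total Volume / Stand Age
MAI = 108.4 m^3/ha / 93 years
MAI = 1.17 m^3/ha/year

1.17


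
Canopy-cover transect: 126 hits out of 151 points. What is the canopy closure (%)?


Formula: Canopy closure = covered points / total points * 100
Closure = 126 / 151 * 100
Closure = 0.8344 * 100 = 83.4%

83.4


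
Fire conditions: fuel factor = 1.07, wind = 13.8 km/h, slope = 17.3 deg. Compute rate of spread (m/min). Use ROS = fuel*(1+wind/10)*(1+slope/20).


Formula: ROS = fuel * (1 + wind/10) * (1 + slope/20)
Wind factor = 1 + 13.8/10 = 2.38
Slope factor = 1 + 17.3/20 = 1.865
ROS = 1.07 * 2.38 * 1.865 = 4.75 m/min

4.75


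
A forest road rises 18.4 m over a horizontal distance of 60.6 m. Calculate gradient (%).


Formula: Gradient = rise / run * 100
Gradient = 18.4 / 60.6 * 100 = 30.4%

30.4


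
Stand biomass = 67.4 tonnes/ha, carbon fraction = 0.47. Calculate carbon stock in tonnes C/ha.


Formula: Carbon Stock = Biomass * Carbon Fraction
C = 67.4 t/ha * 0.47
C = 31.7 t C/ha

31.7


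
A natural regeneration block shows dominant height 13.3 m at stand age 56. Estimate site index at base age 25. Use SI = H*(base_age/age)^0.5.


Formula: SI = H_dom * (base_age / age)^0.5
Age ratio = 25 / 56 = 0.44643
sqrt(age_ratio) = 0.66815
SI = 13.3 * 0.66815 = 8.9 m

8.9


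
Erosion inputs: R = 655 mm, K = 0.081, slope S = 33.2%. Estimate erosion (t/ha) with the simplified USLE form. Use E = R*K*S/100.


Formula: E = R * K * S / 100  (simplified USLE)
R * K = 655 * 0.081 = 53.055
E = 53.055 * 33.2 / 100 = 17.61 t/ha

17.61


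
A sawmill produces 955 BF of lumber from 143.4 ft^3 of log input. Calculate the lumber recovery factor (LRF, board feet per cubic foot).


Formula: LRF = Lumber Output (BF) / Log Input (ft^3)
LRF = 955 BF / 143.4 ft^3
LRF = 6.66 BF/ft^3

6.66


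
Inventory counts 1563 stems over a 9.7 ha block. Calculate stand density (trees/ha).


Formula: Stand Density = N_trees / Area_ha
Density = 1563 trees / 9.7 ha
Density = 161 trees/ha

161


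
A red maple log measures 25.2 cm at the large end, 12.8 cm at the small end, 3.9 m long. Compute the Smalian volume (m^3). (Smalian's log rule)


Smalian: V = (A1 + A2)/2 * L,  A = pi*(D/200)^2
A1 = pi*(25.2/200)^2 = 0.049876 m^2
A2 = pi*(12.8/200)^2 = 0.012868 m^2
V = (0.049876+0.012868)/2*3.9 = 0.1224 m^3

0.1224


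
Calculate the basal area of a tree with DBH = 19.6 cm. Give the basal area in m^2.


Formula: BA = pi * (DBH/2)^2 / 10000  (cm^2 to m^2)
Radius = DBH/2 = 19.6/2 = 9.8 cm
BA = pi * 9.8^2 / 10000
   = 301.7186 cm^2 / 10000
   = 0.0302 m^2

0.0302


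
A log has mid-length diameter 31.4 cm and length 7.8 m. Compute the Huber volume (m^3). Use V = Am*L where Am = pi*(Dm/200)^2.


Huber: V = Am * L,  Am = pi*(Dm/200)^2
Am = pi*(31.4/200)^2 = 0.077437 m^2
V = 0.077437*7.8 = 0.604 m^3

0.604


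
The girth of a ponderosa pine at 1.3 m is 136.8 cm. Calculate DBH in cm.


Formula: DBH = C / pi
DBH = 136.8 / pi
pi = 3.14159...
DBH = 43.5 cm

43.5


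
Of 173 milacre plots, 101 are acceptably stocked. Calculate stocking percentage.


Formula: Stocking % = stocked plots / total plots * 100
Stocking = 101 / 173 * 100
Stocking = 0.5838 * 100 = 58.4%

58.4


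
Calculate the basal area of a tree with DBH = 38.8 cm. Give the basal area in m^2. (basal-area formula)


Formula: BA = pi * (DBH/2)^2 / 10000  (cm^2 to m^2)
Radius = DBH/2 = 38.8/2 = 19.4 cm
BA = pi * 19.4^2 / 10000
   = 1182.3698 cm^2 / 10000
   = 0.1182 m^2

0.1182


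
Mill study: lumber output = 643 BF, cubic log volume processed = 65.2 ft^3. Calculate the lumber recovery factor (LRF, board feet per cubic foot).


Formula: LRF = Lumber Output (BF) / Log Input (ft^3)
LRF = 643 BF / 65.2 ft^3
LRF = 9.86 BF/ft^3

9.86


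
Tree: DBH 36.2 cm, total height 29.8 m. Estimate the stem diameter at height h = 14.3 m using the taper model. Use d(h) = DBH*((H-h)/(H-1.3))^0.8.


Taper: d(h) = DBH * ((H - h) / (H - 1.3))^0.8
Numerator = H - h = 29.8 - 14.3 = 15.5 m
Denominator = H - 1.3 = 29.8 - 1.3 = 28.5 m
Ratio = 15.5 / 28.5 = 0.54386
d = 36.2 * 0.54386^0.8 = 22.2 cm

22.2


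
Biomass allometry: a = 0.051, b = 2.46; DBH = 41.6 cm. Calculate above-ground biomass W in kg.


Formula: W = a * DBH^b  (allometric power law)
DBH^b = 41.6^2.46 = 9615.4495
W = 0.051 * 9615.4495 = 490.4 kg

490.4


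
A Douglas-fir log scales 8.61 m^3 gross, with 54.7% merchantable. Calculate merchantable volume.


Formula: MV = V_total * (merchantable_pct / 100)
Merchantable fraction = 54.7% / 100 = 0.547
MV = 8.61 m^3 * 0.547 = 4.71 m^3

4.71


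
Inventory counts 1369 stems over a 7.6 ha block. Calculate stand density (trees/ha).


Formula: Stand Density = N_trees / Area_ha
Density = 1369 trees / 7.6 ha
Density = 180 trees/ha

180


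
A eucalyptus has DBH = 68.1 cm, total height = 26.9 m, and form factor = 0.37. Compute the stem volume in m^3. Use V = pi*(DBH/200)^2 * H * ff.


Formula: V = pi * (DBH/200)^2 * H * ff
Radius = DBH/200 = 68.1/200 = 0.3405 m
Radius^2 = 0.3405^2 = 0.11594025 m^2
V = pi * 0.11594025 * 26.9 * 0.37
V = 3.625 m^3

3.625


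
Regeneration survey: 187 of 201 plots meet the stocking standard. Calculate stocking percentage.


Formula: Stocking % = stocked plots / total plots * 100
Stocking = 187 / 201 * 100
Stocking = 0.9303 * 100 = 93.0%

93.0


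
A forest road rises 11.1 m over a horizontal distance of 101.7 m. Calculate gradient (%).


Formula: Gradient = rise / run * 100
Gradient = 11.1 / 101.7 * 100 = 10.9%

10.9


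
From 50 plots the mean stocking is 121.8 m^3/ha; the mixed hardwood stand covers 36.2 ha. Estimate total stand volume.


Formula: Total Volume = Mean Volume per ha * Total Area
Total Volume = 121.8 m^3/ha * 36.2 ha
Total Volume = 4409 m^3

4409


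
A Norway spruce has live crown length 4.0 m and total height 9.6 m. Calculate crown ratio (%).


Formula: Crown Ratio = (Crown Length / Total Height) * 100
CR = (4.0 m / 9.6 m) * 100
CR = 0.4167 * 100 = 41.7%

41.7


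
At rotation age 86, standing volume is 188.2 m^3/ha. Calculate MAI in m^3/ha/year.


Formula: MAI = Total Volume / Stand Age
MAI = 188.2 m^3/ha / 86 years
MAI = 2.19 m^3/ha/year

2.19


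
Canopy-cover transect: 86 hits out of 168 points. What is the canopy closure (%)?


Formula: Canopy closure = covered points / total points * 100
Closure = 86 / 168 * 100
Closure = 0.5119 * 100 = 51.2%

51.2


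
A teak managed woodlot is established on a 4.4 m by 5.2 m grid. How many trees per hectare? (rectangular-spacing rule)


Formula: TPH = 10000 m^2/ha / (spacing_x * spacing_y)
Area per tree = 4.4 m * 5.2 m = 22.88 m^2
TPH = 10000 / 22.88 = 437 trees/ha

437


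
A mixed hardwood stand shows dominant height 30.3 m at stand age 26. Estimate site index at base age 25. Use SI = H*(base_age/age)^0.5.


Formula: SI = H_dom * (base_age / age)^0.5
Age ratio = 25 / 26 = 0.96154
sqrt(age_ratio) = 0.98058
SI = 30.3 * 0.98058 = 29.7 m

29.7


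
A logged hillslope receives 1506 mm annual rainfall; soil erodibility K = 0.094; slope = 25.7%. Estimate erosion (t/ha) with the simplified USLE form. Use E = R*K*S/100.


Formula: E = R * K * S / 100  (simplified USLE)
R * K = 1506 * 0.094 = 141.564
E = 141.564 * 25.7 / 100 = 36.38 t/ha

36.38


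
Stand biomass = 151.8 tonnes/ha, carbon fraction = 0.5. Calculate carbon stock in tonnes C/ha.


Formula: Carbon Stock = Biomass * Carbon Fraction
C = 151.8 t/ha * 0.5
C = 75.9 t C/ha

75.9


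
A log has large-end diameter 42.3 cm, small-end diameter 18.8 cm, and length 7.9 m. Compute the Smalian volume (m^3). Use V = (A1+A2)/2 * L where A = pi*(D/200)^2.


Smalian: V = (A1 + A2)/2 * L,  A = pi*(D/200)^2
A1 = pi*(42.3/200)^2 = 0.140531 m^2
A2 = pi*(18.8/200)^2 = 0.027759 m^2
V = (0.140531+0.027759)/2*7.9 = 0.6647 m^3

0.6647


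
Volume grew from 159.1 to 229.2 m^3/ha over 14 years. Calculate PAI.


Formula: PAI = (V_T2 - V_T1) / (T2 - T1)
Volume increment = 229.2 - 159.1 = 70.1 m^3/ha
PAI = 70.1 / 14 = 5.01 m^3/ha/year

5.01
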